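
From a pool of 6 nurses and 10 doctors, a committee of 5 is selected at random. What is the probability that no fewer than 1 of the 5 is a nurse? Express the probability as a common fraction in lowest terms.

49/52

There are C(16,5) = 4368 ways to choose the 5.
The complement is all 5 are doctors: C(10,5) = 252.
Probability = 1 − 252/4368 = 4116/4368 = 49/52.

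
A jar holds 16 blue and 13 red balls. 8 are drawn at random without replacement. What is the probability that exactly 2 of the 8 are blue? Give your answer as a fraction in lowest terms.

32/667

There are C(29,8) = 4292145 ways to choose 8 from 29.
Selections with exactly 2 blue: choose 2 of the 16 blue and 6 of the 13 red, C(16,2)·C(13,6) = 120·1716 = 205920.
Probability = 205920/4292145 = 32/667.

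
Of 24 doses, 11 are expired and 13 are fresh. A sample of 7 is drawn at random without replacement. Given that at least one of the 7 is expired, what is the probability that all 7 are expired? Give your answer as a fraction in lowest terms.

Work in counts. Selections with at least one expired: C(24,7) − C(13,7) = 346104 − 1716 = 344388.
Of those, selections where all 7 are expired: C(11,7) = 330.
Conditional probability = 330/344388 = 5/5218.

5/5218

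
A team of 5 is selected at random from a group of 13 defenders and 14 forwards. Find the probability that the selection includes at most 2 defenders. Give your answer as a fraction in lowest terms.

Total selections: C(27,5) = 80730.
Favorable selections (at most 2 defenders): C(13,0)·C(14,5) + C(13,1)·C(14,4) + C(13,2)·C(14,3) = 2002 + 13013 + 28392 = 43407.
Probability = 43407/80730 = 371/690.

371/690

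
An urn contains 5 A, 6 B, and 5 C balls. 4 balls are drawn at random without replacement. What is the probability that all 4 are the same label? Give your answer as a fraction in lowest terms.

5/364

There are C(16,4) = 1820 ways to draw 4 balls.
All same label: C(5,4) + C(6,4) + C(5,4) = 5 + 15 + 5 = 25.
Probability = 25/1820 = 5/364.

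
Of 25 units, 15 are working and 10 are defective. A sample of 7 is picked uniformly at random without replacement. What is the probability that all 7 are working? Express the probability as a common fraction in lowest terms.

There are C(25,7) = 480700 possible selections.
Selections with all working: C(15,7) = 6435.
Probability = 6435/480700 = 117/8740.

117/8740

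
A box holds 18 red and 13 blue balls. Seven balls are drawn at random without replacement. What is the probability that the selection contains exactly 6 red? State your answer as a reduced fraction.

There are C(31,7) = 2629575 ways to choose 7 from 31.
Selections with exactly 6 red: choose 6 of the 18 red and 1 of the 13 blue, C(18,6)·C(13,1) = 18564·13 = 241332.
Probability = 241332/2629575 = 6188/67425.

6188/67425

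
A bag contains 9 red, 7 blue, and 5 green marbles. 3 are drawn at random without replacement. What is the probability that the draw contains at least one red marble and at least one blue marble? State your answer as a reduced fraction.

There are C(21,3) = 1330 possible draws.
By inclusion-exclusion on the complements, draws missing all red or all blue: C(12,3) + C(14,3) − C(5,3) = 220 + 364 − 10 = 574.
So draws with at least one of each: 1330 − 574 = 756, probability 756/1330 = 54/95.

54/95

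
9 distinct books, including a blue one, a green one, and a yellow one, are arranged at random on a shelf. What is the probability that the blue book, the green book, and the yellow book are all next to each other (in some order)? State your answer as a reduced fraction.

There are 9! = 362880 arrangements.
Treat the three as one block: 7! placements × 3! orders within the block = 5040·6 = 30240.
Probability = 30240/362880 = 1/12.

1/12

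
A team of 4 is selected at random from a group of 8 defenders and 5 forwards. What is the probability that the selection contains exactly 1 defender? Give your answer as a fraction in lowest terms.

There are C(13,4) = 715 ways to choose 4 from 13.
Selections with exactly 1 defender: choose 1 of the 8 defenders and 3 of the 5 forwards, C(8,1)·C(5,3) = 8·10 = 80.
Probability = 80/715 = 16/143.

16/143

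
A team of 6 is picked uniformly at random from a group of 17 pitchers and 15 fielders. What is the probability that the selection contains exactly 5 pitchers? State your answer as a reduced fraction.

1105/10788

Total number of selections: C(32,6) = 906192.
Selections with exactly 5 pitchers: choose 5 of the 17 pitchers and 1 of the 15 fielders, C(17,5)·C(15,1) = 6188·15 = 92820.
Probability = 92820/906192 = 1105/10788.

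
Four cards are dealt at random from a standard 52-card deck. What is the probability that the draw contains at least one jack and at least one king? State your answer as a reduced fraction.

1332/20825

There are C(52,4) = 270725 possible draws.
By inclusion-exclusion on the complements, draws missing all jacks or all kings: C(48,4) + C(48,4) − C(44,4) = 194580 + 194580 − 135751 = 253409.
So draws with at least one of each: 270725 − 253409 = 17316, probability 17316/270725 = 1332/20825.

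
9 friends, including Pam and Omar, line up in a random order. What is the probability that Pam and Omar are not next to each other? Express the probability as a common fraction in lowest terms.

There are 9! = 362880 arrangements.
Arrangements with Pam and Omar adjacent: 2·8! = 80640.
So not adjacent: 362880 − 80640 = 282240, probability 282240/362880 = 7/9.

7/9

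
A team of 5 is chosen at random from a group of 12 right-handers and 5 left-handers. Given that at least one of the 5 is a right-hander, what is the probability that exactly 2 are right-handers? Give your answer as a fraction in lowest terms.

660/6187

Work in counts. Selections with at least one right-hander: C(17,5) − C(5,5) = 6188 − 1 = 6187.
Of those, selections where exactly 2 are right-handers: C(12,2)·C(5,3) = 66·10 = 660.
Conditional probability = 660/6187.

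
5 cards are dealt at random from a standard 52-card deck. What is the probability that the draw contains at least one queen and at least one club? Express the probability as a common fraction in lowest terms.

229297/866320

There are C(52,5) = 2598960 possible draws.
By inclusion-exclusion on the complements, draws missing all queens or all clubs: C(48,5) + C(39,5) − C(36,5) = 1712304 + 575757 − 376992 = 1911069.
So draws with at least one of each: 2598960 − 1911069 = 687891, probability 687891/2598960 = 229297/866320.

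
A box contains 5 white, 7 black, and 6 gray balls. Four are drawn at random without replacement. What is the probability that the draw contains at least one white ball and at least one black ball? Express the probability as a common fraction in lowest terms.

There are C(18,4) = 3060 possible draws.
By inclusion-exclusion on the complements, draws missing all white or all black: C(13,4) + C(11,4) − C(6,4) = 715 + 330 − 15 = 1030.
So draws with at least one of each: 3060 − 1030 = 2030, probability 2030/3060 = 203/306.

203/306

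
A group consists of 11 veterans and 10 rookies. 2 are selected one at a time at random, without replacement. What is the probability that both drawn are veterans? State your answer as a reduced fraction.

Multiply the conditional probabilities at each draw: 11/21 · 10/20 = 110/420 = 11/42.

11/42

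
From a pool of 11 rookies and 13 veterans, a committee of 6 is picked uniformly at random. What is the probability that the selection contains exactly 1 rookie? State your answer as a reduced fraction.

Total number of selections: C(24,6) = 134596.
Selections with exactly 1 rookie: choose 1 of the 11 rookies and 5 of the 13 veterans, C(11,1)·C(13,5) = 11·1287 = 14157.
Probability = 14157/134596 = 1287/12236.

1287/12236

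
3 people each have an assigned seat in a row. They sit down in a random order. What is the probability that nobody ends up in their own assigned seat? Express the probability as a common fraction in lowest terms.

1/3

There are 3! = 6 seatings.
By inclusion-exclusion, seatings with no fixed points: C(3,0)·3! − C(3,1)·2! + C(3,2)·1! − C(3,3)·0! = 2.
Probability = 2/6 = 1/3.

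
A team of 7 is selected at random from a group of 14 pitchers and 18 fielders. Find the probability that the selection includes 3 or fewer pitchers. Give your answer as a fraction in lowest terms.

There are C(32,7) = 3365856 ways to choose the 7.
Favorable selections (3 or fewer pitchers): C(14,0)·C(18,7) + C(14,1)·C(18,6) + C(14,2)·C(18,5) + C(14,3)·C(18,4) = 31824 + 259896 + 779688 + 1113840 = 2185248.
Probability = 2185248/3365856 = 1751/2697.

1751/2697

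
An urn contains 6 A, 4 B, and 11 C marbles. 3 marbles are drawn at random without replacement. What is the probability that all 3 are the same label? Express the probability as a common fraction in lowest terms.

27/190

There are C(21,3) = 1330 ways to draw 3 marbles.
All same label: C(6,3) + C(4,3) + C(11,3) = 20 + 4 + 165 = 189.
Probability = 189/1330 = 27/190.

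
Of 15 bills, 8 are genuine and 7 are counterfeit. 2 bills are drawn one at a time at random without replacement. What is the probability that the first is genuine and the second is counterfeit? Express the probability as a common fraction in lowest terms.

4/15

Multiply the conditional probabilities at each draw: 8/15 · 7/14 = 56/210 = 4/15.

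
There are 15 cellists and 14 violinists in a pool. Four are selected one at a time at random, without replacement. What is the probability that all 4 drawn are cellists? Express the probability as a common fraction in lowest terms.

5/87

Multiply the conditional probabilities at each draw: 15/29 · 14/28 · 13/27 · 12/26 = 32760/570024 = 5/87.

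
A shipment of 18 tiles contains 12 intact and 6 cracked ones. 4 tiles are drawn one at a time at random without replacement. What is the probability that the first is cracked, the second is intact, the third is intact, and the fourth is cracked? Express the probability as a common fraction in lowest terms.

Multiply the conditional probabilities at each draw: 6/18 · 12/17 · 11/16 · 5/15 = 3960/73440 = 11/204.

11/204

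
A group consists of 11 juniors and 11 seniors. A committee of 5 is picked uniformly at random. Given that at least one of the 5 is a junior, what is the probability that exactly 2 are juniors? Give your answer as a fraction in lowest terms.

275/784

Work in counts. Selections with at least one junior: C(22,5) − C(11,5) = 26334 − 462 = 25872.
Of those, selections where exactly 2 are juniors: C(11,2)·C(11,3) = 55·165 = 9075.
Conditional probability = 9075/25872 = 275/784.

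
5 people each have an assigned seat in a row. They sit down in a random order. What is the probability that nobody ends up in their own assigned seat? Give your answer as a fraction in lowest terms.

There are 5! = 120 seatings.
By inclusion-exclusion, seatings with no fixed points: C(5,0)·5! − C(5,1)·4! + C(5,2)·3! − C(5,3)·2! + C(5,4)·1! − C(5,5)·0! = 44.
Probability = 44/120 = 11/30.

11/30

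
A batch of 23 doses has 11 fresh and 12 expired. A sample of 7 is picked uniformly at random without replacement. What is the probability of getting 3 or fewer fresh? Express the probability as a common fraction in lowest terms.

Total selections: C(23,7) = 245157.
Favorable selections (3 or fewer fresh): C(11,0)·C(12,7) + C(11,1)·C(12,6) + C(11,2)·C(12,5) + C(11,3)·C(12,4) = 792 + 10164 + 43560 + 81675 = 136191.
Probability = 136191/245157 = 4127/7429.

4127/7429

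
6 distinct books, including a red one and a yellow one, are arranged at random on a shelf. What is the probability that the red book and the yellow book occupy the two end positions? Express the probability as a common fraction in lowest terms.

There are 6! = 720 arrangements.
Place the red book and the yellow book at the ends in 2 ways, arrange the remaining 4 in 4! = 24 ways: 2·24 = 48.
Probability = 48/720 = 1/15.

1/15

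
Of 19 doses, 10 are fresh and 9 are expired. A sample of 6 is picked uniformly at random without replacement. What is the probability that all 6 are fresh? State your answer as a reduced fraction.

There are C(19,6) = 27132 possible selections.
Selections with all fresh: C(10,6) = 210.
Probability = 210/27132 = 5/646.

5/646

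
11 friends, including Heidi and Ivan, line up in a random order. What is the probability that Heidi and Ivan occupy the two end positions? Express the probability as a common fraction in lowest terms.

There are 11! = 39916800 arrangements.
Place Heidi and Ivan at the ends in 2 ways, arrange the remaining 9 in 9! = 362880 ways: 2·362880 = 725760.
Probability = 725760/39916800 = 1/55.

1/55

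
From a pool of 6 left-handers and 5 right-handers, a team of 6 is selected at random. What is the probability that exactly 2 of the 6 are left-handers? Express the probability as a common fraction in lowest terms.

There are C(11,6) = 462 ways to choose 6 from 11.
Selections with exactly 2 left-handers: choose 2 of the 6 left-handers and 4 of the 5 right-handers, C(6,2)·C(5,4) = 15·5 = 75.
Probability = 75/462 = 25/154.

25/154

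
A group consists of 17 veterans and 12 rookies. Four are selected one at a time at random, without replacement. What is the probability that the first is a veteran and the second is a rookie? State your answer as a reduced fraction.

Multiply the conditional probabilities at each draw: 17/29 · 12/28 = 204/812 = 51/203.

51/203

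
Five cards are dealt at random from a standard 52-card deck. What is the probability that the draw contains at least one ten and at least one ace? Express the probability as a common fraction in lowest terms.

There are C(52,5) = 2598960 possible draws.
By inclusion-exclusion on the complements, draws missing all tens or all aces: C(48,5) + C(48,5) − C(44,5) = 1712304 + 1712304 − 1086008 = 2338600.
So draws with at least one of each: 2598960 − 2338600 = 260360, probability 260360/2598960 = 6509/64974.

6509/64974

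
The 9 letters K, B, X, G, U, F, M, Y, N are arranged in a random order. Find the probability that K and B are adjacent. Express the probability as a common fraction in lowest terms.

2/9

There are 9! = 362880 arrangements.
Treat K and B as a block: 8! arrangements of the blocks × 2 orders within the block = 2·40320 = 80640.
Probability = 80640/362880 = 2/9.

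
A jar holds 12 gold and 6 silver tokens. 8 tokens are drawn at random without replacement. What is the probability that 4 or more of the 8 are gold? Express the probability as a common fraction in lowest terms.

Total selections: C(18,8) = 43758.
Favorable selections (4 or more gold): C(12,4)·C(6,4) + C(12,5)·C(6,3) + C(12,6)·C(6,2) + C(12,7)·C(6,1) + C(12,8)·C(6,0) = 7425 + 15840 + 13860 + 4752 + 495 = 42372.
Probability = 42372/43758 = 214/221.

214/221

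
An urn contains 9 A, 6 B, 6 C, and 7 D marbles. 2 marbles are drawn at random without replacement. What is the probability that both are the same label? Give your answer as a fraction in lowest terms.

29/126

There are C(28,2) = 378 ways to draw 2 marbles.
All same label: C(9,2) + C(6,2) + C(6,2) + C(7,2) = 36 + 15 + 15 + 21 = 87.
Probability = 87/378 = 29/126.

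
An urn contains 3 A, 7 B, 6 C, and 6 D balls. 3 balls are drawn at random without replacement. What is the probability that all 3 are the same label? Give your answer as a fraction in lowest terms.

19/385

There are C(22,3) = 1540 ways to draw 3 balls.
All same label: C(3,3) + C(7,3) + C(6,3) + C(6,3) = 1 + 35 + 20 + 20 = 76.
Probability = 76/1540 = 19/385.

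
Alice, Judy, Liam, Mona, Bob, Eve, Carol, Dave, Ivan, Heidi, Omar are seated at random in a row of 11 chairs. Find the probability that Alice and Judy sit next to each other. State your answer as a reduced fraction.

There are 11! = 39916800 arrangements.
Treat Alice and Judy as a block: 10! arrangements of the blocks × 2 orders within the block = 2·3628800 = 7257600.
Probability = 7257600/39916800 = 2/11.

2/11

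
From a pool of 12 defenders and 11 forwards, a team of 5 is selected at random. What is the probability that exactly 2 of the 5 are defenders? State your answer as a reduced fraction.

990/3059

Total number of selections: C(23,5) = 33649.
Selections with exactly 2 defenders: choose 2 of the 12 defenders and 3 of the 11 forwards, C(12,2)·C(11,3) = 66·165 = 10890.
Probability = 10890/33649 = 990/3059.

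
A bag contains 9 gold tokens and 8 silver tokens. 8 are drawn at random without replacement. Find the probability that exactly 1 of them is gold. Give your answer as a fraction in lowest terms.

36/12155

The sample space is all 8-subsets of the 17: C(17,8) = 24310.
Selections with exactly 1 gold: choose 1 of the 9 gold and 7 of the 8 silver, C(9,1)·C(8,7) = 9·8 = 72.
Probability = 72/24310 = 36/12155.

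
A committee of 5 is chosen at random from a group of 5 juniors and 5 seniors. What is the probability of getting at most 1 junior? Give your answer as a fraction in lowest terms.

Total selections: C(10,5) = 252.
Favorable selections (at most 1 junior): C(5,0)·C(5,5) + C(5,1)·C(5,4) = 1 + 25 = 26.
Probability = 26/252 = 13/126.

13/126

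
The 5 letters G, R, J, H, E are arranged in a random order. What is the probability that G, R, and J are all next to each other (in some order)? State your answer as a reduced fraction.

3/10

There are 5! = 120 arrangements.
Treat the three as one block: 3! placements × 3! orders within the block = 6·6 = 36.
Probability = 36/120 = 3/10.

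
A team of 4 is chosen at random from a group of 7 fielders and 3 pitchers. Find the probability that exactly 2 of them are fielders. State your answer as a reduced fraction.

The sample space is all 4-subsets of the 10: C(10,4) = 210.
Selections with exactly 2 fielders: choose 2 of the 7 fielders and 2 of the 3 pitchers, C(7,2)·C(3,2) = 21·3 = 63.
Probability = 63/210 = 3/10.

3/10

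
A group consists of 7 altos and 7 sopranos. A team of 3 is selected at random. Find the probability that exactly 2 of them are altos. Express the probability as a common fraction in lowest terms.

The sample space is all 3-subsets of the 14: C(14,3) = 364.
Selections with exactly 2 altos: choose 2 of the 7 altos and 1 of the 7 sopranos, C(7,2)·C(7,1) = 21·7 = 147.
Probability = 147/364 = 21/52.

21/52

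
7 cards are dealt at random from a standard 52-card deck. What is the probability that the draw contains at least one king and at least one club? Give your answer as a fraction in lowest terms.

53122231/133784560

There are C(52,7) = 133784560 possible draws.
By inclusion-exclusion on the complements, draws missing all kings or all clubs: C(48,7) + C(39,7) − C(36,7) = 73629072 + 15380937 − 8347680 = 80662329.
So draws with at least one of each: 133784560 − 80662329 = 53122231, probability 53122231/133784560.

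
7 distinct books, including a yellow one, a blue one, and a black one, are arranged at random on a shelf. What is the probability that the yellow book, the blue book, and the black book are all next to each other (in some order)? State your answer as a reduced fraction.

There are 7! = 5040 arrangements.
Treat the three as one block: 5! placements × 3! orders within the block = 120·6 = 720.
Probability = 720/5040 = 1/7.

1/7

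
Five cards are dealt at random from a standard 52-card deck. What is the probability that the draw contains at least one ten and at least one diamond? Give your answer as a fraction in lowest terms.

229297/866320

There are C(52,5) = 2598960 possible draws.
By inclusion-exclusion on the complements, draws missing all tens or all diamonds: C(48,5) + C(39,5) − C(36,5) = 1712304 + 575757 − 376992 = 1911069.
So draws with at least one of each: 2598960 − 1911069 = 687891, probability 687891/2598960 = 229297/866320.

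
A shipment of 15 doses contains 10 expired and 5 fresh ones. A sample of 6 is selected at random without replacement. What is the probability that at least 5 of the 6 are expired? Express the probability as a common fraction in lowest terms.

42/143

Total selections: C(15,6) = 5005.
Favorable selections (at least 5 expired): C(10,5)·C(5,1) + C(10,6)·C(5,0) = 1260 + 210 = 1470.
Probability = 1470/5005 = 42/143.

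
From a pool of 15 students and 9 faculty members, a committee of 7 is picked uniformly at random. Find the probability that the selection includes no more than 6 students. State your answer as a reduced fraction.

There are C(24,7) = 346104 ways to choose the 7.
The complement is exactly 7 students: C(15,7)·C(9,0) = 6435.
Probability = 1 − 6435/346104 = 339669/346104 = 3431/3496.

3431/3496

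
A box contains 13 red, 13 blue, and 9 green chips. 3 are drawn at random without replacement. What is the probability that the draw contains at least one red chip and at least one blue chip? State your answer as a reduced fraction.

507/935

There are C(35,3) = 6545 possible draws.
By inclusion-exclusion on the complements, draws missing all red or all blue: C(22,3) + C(22,3) − C(9,3) = 1540 + 1540 − 84 = 2996.
So draws with at least one of each: 6545 − 2996 = 3549, probability 3549/6545 = 507/935.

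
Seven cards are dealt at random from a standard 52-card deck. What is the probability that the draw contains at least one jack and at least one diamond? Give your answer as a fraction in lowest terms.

There are C(52,7) = 133784560 possible draws.
By inclusion-exclusion on the complements, draws missing all jacks or all diamonds: C(48,7) + C(39,7) − C(36,7) = 73629072 + 15380937 − 8347680 = 80662329.
So draws with at least one of each: 133784560 − 80662329 = 53122231, probability 53122231/133784560.

53122231/133784560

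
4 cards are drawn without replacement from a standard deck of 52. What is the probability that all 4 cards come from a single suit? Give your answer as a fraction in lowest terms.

There are C(52,4) = 270725 possible 4-card hands.
Hands of one suit: 4 suits × C(13,4) = 4·715 = 2860.
Probability = 2860/270725 = 44/4165.

44/4165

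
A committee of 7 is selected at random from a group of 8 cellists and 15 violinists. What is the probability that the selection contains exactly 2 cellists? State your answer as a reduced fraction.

Total number of selections: C(23,7) = 245157.
Selections with exactly 2 cellists: choose 2 of the 8 cellists and 5 of the 15 violinists, C(8,2)·C(15,5) = 28·3003 = 84084.
Probability = 84084/245157 = 2548/7429.

2548/7429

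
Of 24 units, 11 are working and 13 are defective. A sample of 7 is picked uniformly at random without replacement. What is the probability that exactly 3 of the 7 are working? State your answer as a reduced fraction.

3575/10488

There are C(24,7) = 346104 ways to choose 7 from 24.
Selections with exactly 3 working: choose 3 of the 11 working and 4 of the 13 defective, C(11,3)·C(13,4) = 165·715 = 117975.
Probability = 117975/346104 = 3575/10488.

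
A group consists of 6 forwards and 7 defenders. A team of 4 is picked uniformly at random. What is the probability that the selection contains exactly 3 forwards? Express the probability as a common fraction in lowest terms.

28/143

Total number of selections: C(13,4) = 715.
Selections with exactly 3 forwards: choose 3 of the 6 forwards and 1 of the 7 defenders, C(6,3)·C(7,1) = 20·7 = 140.
Probability = 140/715 = 28/143.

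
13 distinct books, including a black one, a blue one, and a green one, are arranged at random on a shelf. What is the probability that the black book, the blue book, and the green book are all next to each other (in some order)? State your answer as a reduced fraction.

There are 13! = 6227020800 arrangements.
Treat the three as one block: 11! placements × 3! orders within the block = 39916800·6 = 239500800.
Probability = 239500800/6227020800 = 1/26.

1/26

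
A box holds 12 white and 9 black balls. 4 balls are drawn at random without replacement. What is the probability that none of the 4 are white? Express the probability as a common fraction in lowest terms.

There are C(21,4) = 5985 possible selections.
Selections with no white (all black): C(9,4) = 126.
Probability = 126/5985 = 2/95.

2/95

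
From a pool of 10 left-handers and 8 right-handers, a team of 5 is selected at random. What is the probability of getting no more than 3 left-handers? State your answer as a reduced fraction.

There are C(18,5) = 8568 ways to choose the 5.
Count the complement (more than 3 left-handers): C(10,4)·C(8,1) + C(10,5)·C(8,0) = 1680 + 252 = 1932.
Probability = 1 − 1932/8568 = 6636/8568 = 79/102.

79/102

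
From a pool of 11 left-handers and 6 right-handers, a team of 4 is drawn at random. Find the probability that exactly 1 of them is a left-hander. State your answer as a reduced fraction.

There are C(17,4) = 2380 ways to choose 4 from 17.
Selections with exactly 1 left-hander: choose 1 of the 11 left-handers and 3 of the 6 right-handers, C(11,1)·C(6,3) = 11·20 = 220.
Probability = 220/2380 = 11/119.

11/119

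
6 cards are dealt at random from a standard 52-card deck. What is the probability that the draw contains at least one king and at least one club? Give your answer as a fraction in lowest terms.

6772177/20358520

There are C(52,6) = 20358520 possible draws.
By inclusion-exclusion on the complements, draws missing all kings or all clubs: C(48,6) + C(39,6) − C(36,6) = 12271512 + 3262623 − 1947792 = 13586343.
So draws with at least one of each: 20358520 − 13586343 = 6772177, probability 6772177/20358520.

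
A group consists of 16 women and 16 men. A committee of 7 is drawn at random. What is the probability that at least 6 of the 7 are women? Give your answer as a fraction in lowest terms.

There are C(32,7) = 3365856 ways to choose the 7.
Favorable selections (at least 6 women): C(16,6)·C(16,1) + C(16,7)·C(16,0) = 128128 + 11440 = 139568.
Probability = 139568/3365856 = 671/16182.

671/16182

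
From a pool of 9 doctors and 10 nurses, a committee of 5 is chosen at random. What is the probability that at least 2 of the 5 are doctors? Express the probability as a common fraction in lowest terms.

31/38

Total selections: C(19,5) = 11628.
Count the complement (fewer than 2 doctors): C(9,0)·C(10,5) + C(9,1)·C(10,4) = 252 + 1890 = 2142.
Probability = 1 − 2142/11628 = 9486/11628 = 31/38.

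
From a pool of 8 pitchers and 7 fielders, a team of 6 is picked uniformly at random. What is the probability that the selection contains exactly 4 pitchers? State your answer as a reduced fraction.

42/143

Total number of selections: C(15,6) = 5005.
Selections with exactly 4 pitchers: choose 4 of the 8 pitchers and 2 of the 7 fielders, C(8,4)·C(7,2) = 70·21 = 1470.
Probability = 1470/5005 = 42/143.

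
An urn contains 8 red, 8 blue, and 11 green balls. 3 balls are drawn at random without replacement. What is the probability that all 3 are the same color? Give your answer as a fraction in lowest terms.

There are C(27,3) = 2925 ways to draw 3 balls.
All same color: C(8,3) + C(8,3) + C(11,3) = 56 + 56 + 165 = 277.
Probability = 277/2925.

277/2925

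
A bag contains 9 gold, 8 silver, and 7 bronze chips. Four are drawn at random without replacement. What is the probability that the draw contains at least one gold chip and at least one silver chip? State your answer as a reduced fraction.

178/253

There are C(24,4) = 10626 possible draws.
By inclusion-exclusion on the complements, draws missing all gold or all silver: C(15,4) + C(16,4) − C(7,4) = 1365 + 1820 − 35 = 3150.
So draws with at least one of each: 10626 − 3150 = 7476, probability 7476/10626 = 178/253.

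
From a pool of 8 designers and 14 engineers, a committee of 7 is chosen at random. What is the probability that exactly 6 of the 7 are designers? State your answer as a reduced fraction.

There are C(22,7) = 170544 ways to choose 7 from 22.
Selections with exactly 6 designers: choose 6 of the 8 designers and 1 of the 14 engineers, C(8,6)·C(14,1) = 28·14 = 392.
Probability = 392/170544 = 49/21318.

49/21318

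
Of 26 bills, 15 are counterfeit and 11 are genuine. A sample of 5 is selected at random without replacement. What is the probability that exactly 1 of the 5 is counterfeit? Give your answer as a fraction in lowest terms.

Total number of selections: C(26,5) = 65780.
Selections with exactly 1 counterfeit: choose 1 of the 15 counterfeit and 4 of the 11 genuine, C(15,1)·C(11,4) = 15·330 = 4950.
Probability = 4950/65780 = 45/598.

45/598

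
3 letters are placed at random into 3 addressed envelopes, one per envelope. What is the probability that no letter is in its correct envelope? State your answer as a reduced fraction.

There are 3! = 6 assignments.
By inclusion-exclusion, assignments with no fixed points: C(3,0)·3! − C(3,1)·2! + C(3,2)·1! − C(3,3)·0! = 2.
Probability = 2/6 = 1/3.

1/3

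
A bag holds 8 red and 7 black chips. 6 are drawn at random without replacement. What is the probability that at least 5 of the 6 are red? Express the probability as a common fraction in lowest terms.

12/143

Total selections: C(15,6) = 5005.
Favorable selections (at least 5 red): C(8,5)·C(7,1) + C(8,6)·C(7,0) = 392 + 28 = 420.
Probability = 420/5005 = 12/143.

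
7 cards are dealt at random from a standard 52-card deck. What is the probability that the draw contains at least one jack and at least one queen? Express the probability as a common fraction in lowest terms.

There are C(52,7) = 133784560 possible draws.
By inclusion-exclusion on the complements, draws missing all jacks or all queens: C(48,7) + C(48,7) − C(44,7) = 73629072 + 73629072 − 38320568 = 108937576.
So draws with at least one of each: 133784560 − 108937576 = 24846984, probability 24846984/133784560 = 3105873/16723070.

3105873/16723070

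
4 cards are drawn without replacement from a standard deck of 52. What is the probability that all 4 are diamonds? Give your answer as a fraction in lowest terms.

There are C(52,4) = 270725 possible 4-card hands.
Hands that are all diamonds: C(13,4) = 715.
Probability = 715/270725 = 11/4165.

11/4165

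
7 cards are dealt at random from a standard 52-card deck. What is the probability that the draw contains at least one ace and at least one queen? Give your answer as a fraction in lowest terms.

There are C(52,7) = 133784560 possible draws.
By inclusion-exclusion on the complements, draws missing all aces or all queens: C(48,7) + C(48,7) − C(44,7) = 73629072 + 73629072 − 38320568 = 108937576.
So draws with at least one of each: 133784560 − 108937576 = 24846984, probability 24846984/133784560 = 3105873/16723070.

3105873/16723070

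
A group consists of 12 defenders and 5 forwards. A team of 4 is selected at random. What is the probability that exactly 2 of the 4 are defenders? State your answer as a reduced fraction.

33/119

Total number of selections: C(17,4) = 2380.
Selections with exactly 2 defenders: choose 2 of the 12 defenders and 2 of the 5 forwards, C(12,2)·C(5,2) = 66·10 = 660.
Probability = 660/2380 = 33/119.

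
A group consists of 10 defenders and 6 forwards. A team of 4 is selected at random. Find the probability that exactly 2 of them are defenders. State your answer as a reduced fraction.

Total number of selections: C(16,4) = 1820.
Selections with exactly 2 defenders: choose 2 of the 10 defenders and 2 of the 6 forwards, C(10,2)·C(6,2) = 45·15 = 675.
Probability = 675/1820 = 135/364.

135/364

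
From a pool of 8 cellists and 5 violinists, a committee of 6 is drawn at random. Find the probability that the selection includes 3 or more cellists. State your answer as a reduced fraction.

Total selections: C(13,6) = 1716.
Count the complement (fewer than 3 cellists): C(8,1)·C(5,5) + C(8,2)·C(5,4) = 8 + 140 = 148.
Probability = 1 − 148/1716 = 1568/1716 = 392/429.

392/429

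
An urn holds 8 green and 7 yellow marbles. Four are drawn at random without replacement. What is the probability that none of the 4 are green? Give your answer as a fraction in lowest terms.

There are C(15,4) = 1365 possible selections.
Selections with no green (all yellow): C(7,4) = 35.
Probability = 35/1365 = 1/39.

1/39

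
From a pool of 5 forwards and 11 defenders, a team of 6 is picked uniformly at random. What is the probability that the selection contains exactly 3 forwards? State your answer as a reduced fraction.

There are C(16,6) = 8008 ways to choose 6 from 16.
Selections with exactly 3 forwards: choose 3 of the 5 forwards and 3 of the 11 defenders, C(5,3)·C(11,3) = 10·165 = 1650.
Probability = 1650/8008 = 75/364.

75/364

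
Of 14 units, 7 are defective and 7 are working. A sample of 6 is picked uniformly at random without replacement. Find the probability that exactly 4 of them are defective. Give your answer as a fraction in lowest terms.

35/143

Total number of selections: C(14,6) = 3003.
Selections with exactly 4 defective: choose 4 of the 7 defective and 2 of the 7 working, C(7,4)·C(7,2) = 35·21 = 735.
Probability = 735/3003 = 35/143.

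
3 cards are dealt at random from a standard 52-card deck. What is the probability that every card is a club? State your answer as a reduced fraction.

There are C(52,3) = 22100 possible 3-card hands.
Hands that are all clubs: C(13,3) = 286.
Probability = 286/22100 = 11/850.

11/850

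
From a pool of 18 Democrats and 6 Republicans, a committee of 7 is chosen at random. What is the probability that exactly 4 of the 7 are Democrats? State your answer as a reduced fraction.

850/4807

Total number of selections: C(24,7) = 346104.
Selections with exactly 4 Democrats: choose 4 of the 18 Democrats and 3 of the 6 Republicans, C(18,4)·C(6,3) = 3060·20 = 61200.
Probability = 61200/346104 = 850/4807.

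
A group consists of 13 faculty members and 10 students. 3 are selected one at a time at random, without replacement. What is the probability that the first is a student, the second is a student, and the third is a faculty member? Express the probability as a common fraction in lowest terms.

Multiply the conditional probabilities at each draw: 10/23 · 9/22 · 13/21 = 1170/10626 = 195/1771.

195/1771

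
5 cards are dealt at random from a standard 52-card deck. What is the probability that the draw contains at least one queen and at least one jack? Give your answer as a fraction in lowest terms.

6509/64974

There are C(52,5) = 2598960 possible draws.
By inclusion-exclusion on the complements, draws missing all queens or all jacks: C(48,5) + C(48,5) − C(44,5) = 1712304 + 1712304 − 1086008 = 2338600.
So draws with at least one of each: 2598960 − 2338600 = 260360, probability 260360/2598960 = 6509/64974.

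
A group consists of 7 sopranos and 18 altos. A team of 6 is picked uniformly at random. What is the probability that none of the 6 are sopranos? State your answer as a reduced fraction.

There are C(25,6) = 177100 possible selections.
Selections with no sopranos (all altos): C(18,6) = 18564.
Probability = 18564/177100 = 663/6325.

663/6325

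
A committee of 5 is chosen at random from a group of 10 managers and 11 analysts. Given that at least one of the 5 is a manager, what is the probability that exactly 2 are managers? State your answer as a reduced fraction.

2475/6629

Work in counts. Selections with at least one manager: C(21,5) − C(11,5) = 20349 − 462 = 19887.
Of those, selections where exactly 2 are managers: C(10,2)·C(11,3) = 45·165 = 7425.
Conditional probability = 7425/19887 = 2475/6629.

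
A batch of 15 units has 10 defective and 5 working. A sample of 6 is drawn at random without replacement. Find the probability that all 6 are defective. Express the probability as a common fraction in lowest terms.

There are C(15,6) = 5005 possible selections.
Selections with all defective: C(10,6) = 210.
Probability = 210/5005 = 6/143.

6/143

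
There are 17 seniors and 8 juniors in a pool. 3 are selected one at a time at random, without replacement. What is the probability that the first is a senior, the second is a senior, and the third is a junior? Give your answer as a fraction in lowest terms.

272/1725

Multiply the conditional probabilities at each draw: 17/25 · 16/24 · 8/23 = 2176/13800 = 272/1725.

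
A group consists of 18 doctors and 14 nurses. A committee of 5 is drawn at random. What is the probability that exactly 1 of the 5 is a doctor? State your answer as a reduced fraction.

1287/14384

There are C(32,5) = 201376 ways to choose 5 from 32.
Selections with exactly 1 doctor: choose 1 of the 18 doctors and 4 of the 14 nurses, C(18,1)·C(14,4) = 18·1001 = 18018.
Probability = 18018/201376 = 1287/14384.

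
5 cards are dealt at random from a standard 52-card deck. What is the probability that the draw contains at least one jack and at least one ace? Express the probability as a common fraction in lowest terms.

6509/64974

There are C(52,5) = 2598960 possible draws.
By inclusion-exclusion on the complements, draws missing all jacks or all aces: C(48,5) + C(48,5) − C(44,5) = 1712304 + 1712304 − 1086008 = 2338600.
So draws with at least one of each: 2598960 − 2338600 = 260360, probability 260360/2598960 = 6509/64974.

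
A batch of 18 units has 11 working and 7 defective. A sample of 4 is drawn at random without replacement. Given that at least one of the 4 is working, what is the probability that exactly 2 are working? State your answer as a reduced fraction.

Work in counts. Selections with at least one working: C(18,4) − C(7,4) = 3060 − 35 = 3025.
Of those, selections where exactly 2 are working: C(11,2)·C(7,2) = 55·21 = 1155.
Conditional probability = 1155/3025 = 21/55.

21/55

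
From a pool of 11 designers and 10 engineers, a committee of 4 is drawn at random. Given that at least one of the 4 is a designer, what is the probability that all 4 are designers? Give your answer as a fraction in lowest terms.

Work in counts. Selections with at least one designer: C(21,4) − C(10,4) = 5985 − 210 = 5775.
Of those, selections where all 4 are designers: C(11,4) = 330.
Conditional probability = 330/5775 = 2/35.

2/35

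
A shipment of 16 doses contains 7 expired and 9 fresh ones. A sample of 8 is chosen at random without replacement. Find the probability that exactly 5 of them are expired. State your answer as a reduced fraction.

The sample space is all 8-subsets of the 16: C(16,8) = 12870.
Selections with exactly 5 expired: choose 5 of the 7 expired and 3 of the 9 fresh, C(7,5)·C(9,3) = 21·84 = 1764.
Probability = 1764/12870 = 98/715.

98/715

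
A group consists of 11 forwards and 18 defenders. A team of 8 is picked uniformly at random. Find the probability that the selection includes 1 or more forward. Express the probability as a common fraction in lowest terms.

3301/3335

Total selections: C(29,8) = 4292145.
The complement is all 8 are defenders: C(18,8) = 43758.
Probability = 1 − 43758/4292145 = 4248387/4292145 = 3301/3335.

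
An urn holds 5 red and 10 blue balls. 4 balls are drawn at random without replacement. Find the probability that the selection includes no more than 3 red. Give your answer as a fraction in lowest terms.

There are C(15,4) = 1365 ways to choose the 4.
The complement is exactly 4 red: C(5,4)·C(10,0) = 5.
Probability = 1 − 5/1365 = 1360/1365 = 272/273.

272/273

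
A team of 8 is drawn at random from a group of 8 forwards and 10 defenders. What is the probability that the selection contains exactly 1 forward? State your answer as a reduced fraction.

There are C(18,8) = 43758 ways to choose 8 from 18.
Selections with exactly 1 forward: choose 1 of the 8 forwards and 7 of the 10 defenders, C(8,1)·C(10,7) = 8·120 = 960.
Probability = 960/43758 = 160/7293.

160/7293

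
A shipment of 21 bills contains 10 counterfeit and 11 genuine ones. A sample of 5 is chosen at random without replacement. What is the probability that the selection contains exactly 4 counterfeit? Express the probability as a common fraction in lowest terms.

There are C(21,5) = 20349 ways to choose 5 from 21.
Selections with exactly 4 counterfeit: choose 4 of the 10 counterfeit and 1 of the 11 genuine, C(10,4)·C(11,1) = 210·11 = 2310.
Probability = 2310/20349 = 110/969.

110/969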